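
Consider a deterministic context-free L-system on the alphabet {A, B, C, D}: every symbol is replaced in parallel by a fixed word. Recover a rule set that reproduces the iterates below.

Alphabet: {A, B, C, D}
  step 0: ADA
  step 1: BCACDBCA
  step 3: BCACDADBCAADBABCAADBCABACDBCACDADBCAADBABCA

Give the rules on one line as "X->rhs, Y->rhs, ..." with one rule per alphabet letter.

  step 0 ⇒ step 1: ADA ⇒ BCA·CD·BCA
    A ↦ BCA
    D ↦ CD
    B ↦ AD  (constrained at step 1)
    C ↦ BA  (constrained at step 1)

A->BCA, B->AD, C->BA, D->CD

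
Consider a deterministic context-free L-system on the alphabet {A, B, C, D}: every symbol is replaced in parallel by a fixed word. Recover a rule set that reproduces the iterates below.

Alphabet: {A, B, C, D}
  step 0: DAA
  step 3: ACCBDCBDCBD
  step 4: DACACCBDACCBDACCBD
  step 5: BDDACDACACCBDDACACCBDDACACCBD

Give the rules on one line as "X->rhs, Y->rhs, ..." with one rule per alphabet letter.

  step 4 ⇒ step 5: DACACCBDACCBDACCBD ⇒ BD·D·AC·D·AC·AC·C·BD·D·AC·AC·C·BD·D·AC·AC·C·BD
    A ↦ D
    B ↦ C
    C ↦ AC
    D ↦ BD

A->D, B->C, C->AC, D->BD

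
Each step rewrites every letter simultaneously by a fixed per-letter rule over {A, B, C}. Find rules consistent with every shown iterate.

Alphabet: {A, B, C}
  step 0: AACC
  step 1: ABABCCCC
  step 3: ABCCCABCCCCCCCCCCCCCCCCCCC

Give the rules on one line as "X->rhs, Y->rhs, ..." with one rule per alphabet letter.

A->AB, B->C, C->CC

  step 0 ⇒ step 1: AACC ⇒ AB·AB·CC·CC
    A ↦ AB
    C ↦ CC
    B ↦ C  (constrained at step 1)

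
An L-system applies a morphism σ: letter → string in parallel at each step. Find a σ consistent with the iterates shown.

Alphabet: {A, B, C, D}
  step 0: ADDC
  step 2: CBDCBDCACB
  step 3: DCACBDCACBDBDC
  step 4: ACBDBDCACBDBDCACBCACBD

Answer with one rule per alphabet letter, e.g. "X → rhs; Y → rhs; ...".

  step 3 ⇒ step 4: DCACBDCACBDBDC ⇒ ACB·D·B·D·C·ACB·D·B·D·C·ACB·C·ACB·D
    A ↦ B
    B ↦ C
    C ↦ D
    D ↦ ACB

A->B, B->C, C->D, D->ACB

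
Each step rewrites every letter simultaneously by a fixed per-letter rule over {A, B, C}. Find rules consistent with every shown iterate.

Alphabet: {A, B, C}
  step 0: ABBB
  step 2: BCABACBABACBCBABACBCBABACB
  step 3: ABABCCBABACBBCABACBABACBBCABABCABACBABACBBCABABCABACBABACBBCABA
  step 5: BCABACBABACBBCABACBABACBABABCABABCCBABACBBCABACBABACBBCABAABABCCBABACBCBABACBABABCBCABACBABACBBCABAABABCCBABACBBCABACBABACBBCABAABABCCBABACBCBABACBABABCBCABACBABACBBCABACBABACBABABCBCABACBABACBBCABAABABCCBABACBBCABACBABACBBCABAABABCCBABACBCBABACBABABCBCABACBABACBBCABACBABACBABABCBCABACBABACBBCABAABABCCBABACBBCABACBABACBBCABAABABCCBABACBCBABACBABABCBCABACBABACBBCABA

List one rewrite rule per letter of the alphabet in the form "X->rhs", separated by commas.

A->CB, B->ABA, C->BC

  step 2 ⇒ step 3: BCABACBABACBCBABACBCBABACB ⇒ ABA·BC·CB·ABA·CB·BC·ABA·CB·ABA·CB·BC·ABA·BC·ABA·CB·ABA·CB·BC·ABA·BC·ABA·CB·ABA·CB·BC·ABA
    A ↦ CB
    B ↦ ABA
    C ↦ BC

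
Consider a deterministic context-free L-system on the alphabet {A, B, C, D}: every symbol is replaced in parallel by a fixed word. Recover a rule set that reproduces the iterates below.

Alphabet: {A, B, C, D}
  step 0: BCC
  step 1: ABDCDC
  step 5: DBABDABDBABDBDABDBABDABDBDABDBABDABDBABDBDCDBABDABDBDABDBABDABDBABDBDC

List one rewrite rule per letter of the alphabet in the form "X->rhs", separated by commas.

  step 0 ⇒ step 1: BCC ⇒ AB·DC·DC
    B ↦ AB
    C ↦ DC
    A ↦ D  (constrained at step 1)
    D ↦ DB  (constrained at step 1)

A->D, B->AB, C->DC, D->DB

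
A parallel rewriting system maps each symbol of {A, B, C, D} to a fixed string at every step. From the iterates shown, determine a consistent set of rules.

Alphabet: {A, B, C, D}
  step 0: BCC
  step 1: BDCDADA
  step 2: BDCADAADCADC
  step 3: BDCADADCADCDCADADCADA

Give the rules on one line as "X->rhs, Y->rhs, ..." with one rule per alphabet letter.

  step 2 ⇒ step 3: BDCADAADCADC ⇒ BDC·A·DA·DC·A·DC·DC·A·DA·DC·A·DA
    A ↦ DC
    B ↦ BDC
    C ↦ DA
    D ↦ A

A->DC, B->BDC, C->DA, D->A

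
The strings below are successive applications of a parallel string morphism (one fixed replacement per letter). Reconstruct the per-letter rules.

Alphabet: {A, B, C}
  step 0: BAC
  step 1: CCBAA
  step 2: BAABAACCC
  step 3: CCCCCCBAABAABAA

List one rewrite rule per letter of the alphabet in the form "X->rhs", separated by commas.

  step 2 ⇒ step 3: BAABAACCC ⇒ C·C·C·C·C·C·BAA·BAA·BAA
    A ↦ C
    B ↦ C
    C ↦ BAA

A->C, B->C, C->BAA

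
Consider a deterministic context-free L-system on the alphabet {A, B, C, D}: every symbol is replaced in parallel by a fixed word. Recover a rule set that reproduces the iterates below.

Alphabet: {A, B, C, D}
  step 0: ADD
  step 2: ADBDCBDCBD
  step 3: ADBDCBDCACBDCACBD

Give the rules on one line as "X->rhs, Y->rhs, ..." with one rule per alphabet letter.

  step 2 ⇒ step 3: ADBDCBDCBD ⇒ AD·BD·C·BD·CA·C·BD·CA·C·BD
    A ↦ AD
    B ↦ C
    C ↦ CA
    D ↦ BD

A->AD, B->C, C->CA, D->BD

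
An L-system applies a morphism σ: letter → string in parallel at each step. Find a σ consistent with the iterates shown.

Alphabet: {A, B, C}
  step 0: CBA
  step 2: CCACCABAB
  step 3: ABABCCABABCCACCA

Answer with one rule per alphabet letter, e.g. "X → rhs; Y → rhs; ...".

  step 2 ⇒ step 3: CCACCABAB ⇒ AB·AB·CC·AB·AB·CC·A·CC·A
    A ↦ CC
    B ↦ A
    C ↦ AB

A->CC, B->A, C->AB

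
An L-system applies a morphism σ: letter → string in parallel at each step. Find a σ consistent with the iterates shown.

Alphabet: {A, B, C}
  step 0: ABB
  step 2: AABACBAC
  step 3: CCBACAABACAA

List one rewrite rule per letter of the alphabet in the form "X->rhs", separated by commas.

  step 2 ⇒ step 3: AABACBAC ⇒ C·C·BA·C·AA·BA·C·AA
    A ↦ C
    B ↦ BA
    C ↦ AA

A->C, B->BA, C->AA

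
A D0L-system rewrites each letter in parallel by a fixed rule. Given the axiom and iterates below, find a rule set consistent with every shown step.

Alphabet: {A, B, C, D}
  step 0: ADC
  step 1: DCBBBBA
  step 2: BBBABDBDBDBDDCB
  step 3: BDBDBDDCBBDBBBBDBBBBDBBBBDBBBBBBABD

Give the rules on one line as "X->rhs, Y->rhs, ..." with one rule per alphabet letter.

  step 2 ⇒ step 3: BBBABDBDBDBDDCB ⇒ BD·BD·BD·DCB·BD·BBB·BD·BBB·BD·BBB·BD·BBB·BBB·A·BD
    A ↦ DCB
    B ↦ BD
    C ↦ A
    D ↦ BBB

A->DCB, B->BD, C->A, D->BBB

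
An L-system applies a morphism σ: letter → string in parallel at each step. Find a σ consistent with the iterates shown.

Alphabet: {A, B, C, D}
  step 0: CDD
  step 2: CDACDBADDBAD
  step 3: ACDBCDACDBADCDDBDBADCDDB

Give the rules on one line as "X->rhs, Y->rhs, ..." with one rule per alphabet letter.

  step 2 ⇒ step 3: CDACDBADDBAD ⇒ AC·DB·CD·AC·DB·AD·CD·DB·DB·AD·CD·DB
    A ↦ CD
    B ↦ AD
    C ↦ AC
    D ↦ DB

A->CD, B->AD, C->AC, D->DB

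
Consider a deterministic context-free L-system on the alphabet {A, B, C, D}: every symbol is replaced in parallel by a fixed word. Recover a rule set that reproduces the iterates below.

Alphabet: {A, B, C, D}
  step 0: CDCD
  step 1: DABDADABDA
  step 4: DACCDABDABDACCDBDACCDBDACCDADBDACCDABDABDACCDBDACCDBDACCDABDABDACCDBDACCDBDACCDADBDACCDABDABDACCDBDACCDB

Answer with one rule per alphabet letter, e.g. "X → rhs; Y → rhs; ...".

A->CC, B->DB, C->DAB, D->DA

  step 0 ⇒ step 1: CDCD ⇒ DAB·DA·DAB·DA
    C ↦ DAB
    D ↦ DA
    A ↦ CC  (constrained at step 1)
    B ↦ DB  (constrained at step 1)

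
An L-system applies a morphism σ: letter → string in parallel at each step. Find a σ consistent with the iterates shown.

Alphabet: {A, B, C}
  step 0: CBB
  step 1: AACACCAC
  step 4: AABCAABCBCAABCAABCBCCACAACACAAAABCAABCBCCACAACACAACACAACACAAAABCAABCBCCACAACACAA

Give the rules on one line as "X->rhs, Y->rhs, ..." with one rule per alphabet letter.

  step 0 ⇒ step 1: CBB ⇒ AA·CAC·CAC
    B ↦ CAC
    C ↦ AA
    A ↦ BC  (constrained at step 1)

A->BC, B->CAC, C->AA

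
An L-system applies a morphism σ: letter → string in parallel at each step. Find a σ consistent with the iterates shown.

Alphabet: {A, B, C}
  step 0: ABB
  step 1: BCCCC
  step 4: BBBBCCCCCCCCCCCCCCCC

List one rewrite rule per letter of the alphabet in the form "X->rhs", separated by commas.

  step 0 ⇒ step 1: ABB ⇒ B·CC·CC
    A ↦ B
    B ↦ CC
    C ↦ AA  (constrained at step 1)

A->B, B->CC, C->AA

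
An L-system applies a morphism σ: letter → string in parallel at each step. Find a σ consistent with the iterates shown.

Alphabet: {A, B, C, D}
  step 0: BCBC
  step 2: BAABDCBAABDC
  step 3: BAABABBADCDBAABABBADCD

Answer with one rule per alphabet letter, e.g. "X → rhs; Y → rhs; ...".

  step 2 ⇒ step 3: BAABDCBAABDC ⇒ BA·AB·AB·BA·DC·D·BA·AB·AB·BA·DC·D
    A ↦ AB
    B ↦ BA
    C ↦ D
    D ↦ DC

A->AB, B->BA, C->D, D->DC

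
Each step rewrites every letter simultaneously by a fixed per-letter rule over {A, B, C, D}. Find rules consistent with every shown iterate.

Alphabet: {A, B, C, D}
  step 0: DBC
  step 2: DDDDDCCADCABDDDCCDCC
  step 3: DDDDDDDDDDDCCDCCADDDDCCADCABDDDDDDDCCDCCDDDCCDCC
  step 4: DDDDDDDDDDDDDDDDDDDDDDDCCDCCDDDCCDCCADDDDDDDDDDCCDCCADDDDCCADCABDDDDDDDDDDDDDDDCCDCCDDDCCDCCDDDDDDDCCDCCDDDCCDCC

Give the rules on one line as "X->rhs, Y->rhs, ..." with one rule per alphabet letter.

  step 3 ⇒ step 4: DDDDDDDDDDDCCDCCADDDDCCADCABDDDDDDDCCDCCDDDCCDCC ⇒ DD·DD·DD·DD·DD·DD·DD·DD·DD·DD·DD·DCC·DCC·DD·DCC·DCC·AD·DD·DD·DD·DD·DCC·DCC·AD·DD·DCC·AD·CAB·DD·DD·DD·DD·DD·DD·DD·DCC·DCC·DD·DCC·DCC·DD·DD·DD·DCC·DCC·DD·DCC·DCC
    A ↦ AD
    B ↦ CAB
    C ↦ DCC
    D ↦ DD

A->AD, B->CAB, C->DCC, D->DD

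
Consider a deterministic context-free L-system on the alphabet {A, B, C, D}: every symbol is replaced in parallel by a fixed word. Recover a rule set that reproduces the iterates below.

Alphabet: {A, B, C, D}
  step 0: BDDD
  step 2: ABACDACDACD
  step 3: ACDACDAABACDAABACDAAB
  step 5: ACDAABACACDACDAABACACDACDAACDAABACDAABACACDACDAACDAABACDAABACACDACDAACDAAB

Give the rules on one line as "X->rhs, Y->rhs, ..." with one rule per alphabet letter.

  step 2 ⇒ step 3: ABACDACDACD ⇒ AC·D·AC·DA·AB·AC·DA·AB·AC·DA·AB
    A ↦ AC
    B ↦ D
    C ↦ DA
    D ↦ AB

A->AC, B->D, C->DA, D->AB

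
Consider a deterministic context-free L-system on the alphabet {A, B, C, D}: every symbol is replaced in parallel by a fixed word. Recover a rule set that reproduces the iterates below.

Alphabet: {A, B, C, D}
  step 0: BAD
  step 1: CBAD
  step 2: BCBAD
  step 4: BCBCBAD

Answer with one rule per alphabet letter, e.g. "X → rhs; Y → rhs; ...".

A->B, B->C, C->B, D->AD

  step 1 ⇒ step 2: CBAD ⇒ B·C·B·AD
    A ↦ B
    B ↦ C
    C ↦ B
    D ↦ AD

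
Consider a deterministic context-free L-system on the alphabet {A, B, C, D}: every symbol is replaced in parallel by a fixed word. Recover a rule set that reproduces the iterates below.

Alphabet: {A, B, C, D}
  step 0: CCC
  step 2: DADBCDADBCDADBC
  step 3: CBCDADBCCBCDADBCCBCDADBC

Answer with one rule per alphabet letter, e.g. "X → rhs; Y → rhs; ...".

  step 2 ⇒ step 3: DADBCDADBCDADBC ⇒ C·B·C·DAD·BC·C·B·C·DAD·BC·C·B·C·DAD·BC
    A ↦ B
    B ↦ DAD
    C ↦ BC
    D ↦ C

A->B, B->DAD, C->BC, D->C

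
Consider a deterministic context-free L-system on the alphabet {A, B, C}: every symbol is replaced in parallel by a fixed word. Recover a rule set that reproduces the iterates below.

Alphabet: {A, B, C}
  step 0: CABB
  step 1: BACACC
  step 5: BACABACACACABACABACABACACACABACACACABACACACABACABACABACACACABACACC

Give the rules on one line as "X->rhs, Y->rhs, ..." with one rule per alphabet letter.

A->ACA, B->C, C->B

  step 0 ⇒ step 1: CABB ⇒ B·ACA·C·C
    A ↦ ACA
    B ↦ C
    C ↦ B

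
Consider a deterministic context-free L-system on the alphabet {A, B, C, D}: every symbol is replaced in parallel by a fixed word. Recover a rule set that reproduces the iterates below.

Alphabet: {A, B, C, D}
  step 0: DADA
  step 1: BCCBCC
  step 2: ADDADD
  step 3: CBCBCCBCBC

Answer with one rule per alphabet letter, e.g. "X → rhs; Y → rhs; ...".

A->C, B->A, C->D, D->BC

  step 2 ⇒ step 3: ADDADD ⇒ C·BC·BC·C·BC·BC
    A ↦ C
    D ↦ BC
  step 1 ⇒ step 2: BCCBCC ⇒ A·D·D·A·D·D
    B ↦ A
  step 1 ⇒ step 2: BCCBCC ⇒ A·D·D·A·D·D
    C ↦ D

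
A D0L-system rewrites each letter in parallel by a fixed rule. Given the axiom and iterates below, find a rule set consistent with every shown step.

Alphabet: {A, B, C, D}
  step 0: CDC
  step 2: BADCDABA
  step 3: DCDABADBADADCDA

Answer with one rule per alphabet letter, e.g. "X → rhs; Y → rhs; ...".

  step 2 ⇒ step 3: BADCDABA ⇒ DC·DA·BA·D·BA·DA·DC·DA
    A ↦ DA
    B ↦ DC
    C ↦ D
    D ↦ BA

A->DA, B->DC, C->D, D->BA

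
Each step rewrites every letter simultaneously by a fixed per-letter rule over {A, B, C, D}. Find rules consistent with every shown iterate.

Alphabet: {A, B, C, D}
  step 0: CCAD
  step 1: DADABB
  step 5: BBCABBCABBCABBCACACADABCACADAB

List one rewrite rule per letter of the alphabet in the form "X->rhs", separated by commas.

  step 0 ⇒ step 1: CCAD ⇒ DA·DA·B·B
    A ↦ B
    C ↦ DA
    D ↦ B
    B ↦ CA  (constrained at step 1)

A->B, B->CA, C->DA, D->B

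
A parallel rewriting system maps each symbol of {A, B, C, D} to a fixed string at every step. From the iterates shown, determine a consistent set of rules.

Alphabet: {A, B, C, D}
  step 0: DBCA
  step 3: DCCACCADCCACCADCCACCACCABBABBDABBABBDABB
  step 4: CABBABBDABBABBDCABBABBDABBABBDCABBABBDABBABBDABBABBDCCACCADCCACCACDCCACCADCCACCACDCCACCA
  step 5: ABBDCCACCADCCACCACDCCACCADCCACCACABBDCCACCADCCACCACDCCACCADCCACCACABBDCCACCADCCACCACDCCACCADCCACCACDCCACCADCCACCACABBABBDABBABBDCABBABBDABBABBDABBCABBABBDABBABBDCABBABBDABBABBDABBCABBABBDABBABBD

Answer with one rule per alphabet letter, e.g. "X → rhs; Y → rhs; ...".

  step 4 ⇒ step 5: CABBABBDABBABBDCABBABBDABBABBDCABBABBDABBABBDABBABBDCCACCADCCACCACDCCACCADCCACCACDCCACCA ⇒ ABB·D·CCA·CCA·D·CCA·CCA·C·D·CCA·CCA·D·CCA·CCA·C·ABB·D·CCA·CCA·D·CCA·CCA·C·D·CCA·CCA·D·CCA·CCA·C·ABB·D·CCA·CCA·D·CCA·CCA·C·D·CCA·CCA·D·CCA·CCA·C·D·CCA·CCA·D·CCA·CCA·C·ABB·ABB·D·ABB·ABB·D·C·ABB·ABB·D·ABB·ABB·D·ABB·C·ABB·ABB·D·ABB·ABB·D·C·ABB·ABB·D·ABB·ABB·D·ABB·C·ABB·ABB·D·ABB·ABB·D
    A ↦ D
    B ↦ CCA
    C ↦ ABB
    D ↦ C

A->D, B->CCA, C->ABB, D->C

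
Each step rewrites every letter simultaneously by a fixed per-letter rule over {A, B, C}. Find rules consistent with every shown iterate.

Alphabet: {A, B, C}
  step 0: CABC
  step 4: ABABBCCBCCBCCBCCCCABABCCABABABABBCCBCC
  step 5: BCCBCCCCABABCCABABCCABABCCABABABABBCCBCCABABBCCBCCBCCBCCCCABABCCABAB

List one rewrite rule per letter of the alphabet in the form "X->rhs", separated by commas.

  step 4 ⇒ step 5: ABABBCCBCCBCCBCCCCABABCCABABABABBCCBCC ⇒ B·CC·B·CC·CC·AB·AB·CC·AB·AB·CC·AB·AB·CC·AB·AB·AB·AB·B·CC·B·CC·AB·AB·B·CC·B·CC·B·CC·B·CC·CC·AB·AB·CC·AB·AB
    A ↦ B
    B ↦ CC
    C ↦ AB

A->B, B->CC, C->AB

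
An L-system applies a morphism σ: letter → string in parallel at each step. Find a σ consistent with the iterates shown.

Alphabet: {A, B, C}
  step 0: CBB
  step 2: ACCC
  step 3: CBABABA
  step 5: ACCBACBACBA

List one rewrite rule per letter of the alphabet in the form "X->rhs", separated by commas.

A->C, B->A, C->BA

  step 2 ⇒ step 3: ACCC ⇒ C·BA·BA·BA
    A ↦ C
    C ↦ BA
    B ↦ A  (constrained at step 0)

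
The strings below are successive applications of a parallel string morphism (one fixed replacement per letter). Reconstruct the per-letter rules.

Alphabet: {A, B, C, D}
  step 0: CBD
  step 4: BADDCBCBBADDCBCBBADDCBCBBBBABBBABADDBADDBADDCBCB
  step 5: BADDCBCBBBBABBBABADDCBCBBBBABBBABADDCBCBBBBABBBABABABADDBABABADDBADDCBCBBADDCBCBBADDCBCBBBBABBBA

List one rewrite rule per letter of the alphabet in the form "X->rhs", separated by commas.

A->DD, B->BA, C->BB, D->CB

  step 4 ⇒ step 5: BADDCBCBBADDCBCBBADDCBCBBBBABBBABADDBADDBADDCBCB ⇒ BA·DD·CB·CB·BB·BA·BB·BA·BA·DD·CB·CB·BB·BA·BB·BA·BA·DD·CB·CB·BB·BA·BB·BA·BA·BA·BA·DD·BA·BA·BA·DD·BA·DD·CB·CB·BA·DD·CB·CB·BA·DD·CB·CB·BB·BA·BB·BA
    A ↦ DD
    B ↦ BA
    C ↦ BB
    D ↦ CB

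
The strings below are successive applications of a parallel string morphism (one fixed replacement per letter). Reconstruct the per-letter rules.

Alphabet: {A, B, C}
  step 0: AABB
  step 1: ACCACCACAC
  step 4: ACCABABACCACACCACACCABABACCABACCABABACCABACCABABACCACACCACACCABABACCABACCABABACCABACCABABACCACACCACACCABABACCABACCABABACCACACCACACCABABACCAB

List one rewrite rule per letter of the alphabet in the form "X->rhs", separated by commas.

A->ACC, B->AC, C->AB

  step 0 ⇒ step 1: AABB ⇒ ACC·ACC·AC·AC
    A ↦ ACC
    B ↦ AC
    C ↦ AB  (constrained at step 1)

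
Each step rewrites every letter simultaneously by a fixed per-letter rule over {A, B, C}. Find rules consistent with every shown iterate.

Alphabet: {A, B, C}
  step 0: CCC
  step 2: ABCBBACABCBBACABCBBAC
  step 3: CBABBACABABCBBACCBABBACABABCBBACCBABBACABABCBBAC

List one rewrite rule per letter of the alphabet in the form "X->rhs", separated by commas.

  step 2 ⇒ step 3: ABCBBACABCBBACABCBBAC ⇒ CB·AB·BAC·AB·AB·CB·BAC·CB·AB·BAC·AB·AB·CB·BAC·CB·AB·BAC·AB·AB·CB·BAC
    A ↦ CB
    B ↦ AB
    C ↦ BAC

A->CB, B->AB, C->BAC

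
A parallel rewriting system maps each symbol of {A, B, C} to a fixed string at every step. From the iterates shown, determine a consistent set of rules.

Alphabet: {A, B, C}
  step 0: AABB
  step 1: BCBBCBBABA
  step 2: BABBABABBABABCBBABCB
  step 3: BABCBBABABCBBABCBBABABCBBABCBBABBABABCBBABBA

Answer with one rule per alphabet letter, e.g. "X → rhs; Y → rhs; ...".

  step 2 ⇒ step 3: BABBABABBABABCBBABCB ⇒ BA·BCB·BA·BA·BCB·BA·BCB·BA·BA·BCB·BA·BCB·BA·B·BA·BA·BCB·BA·B·BA
    A ↦ BCB
    B ↦ BA
    C ↦ B

A->BCB, B->BA, C->B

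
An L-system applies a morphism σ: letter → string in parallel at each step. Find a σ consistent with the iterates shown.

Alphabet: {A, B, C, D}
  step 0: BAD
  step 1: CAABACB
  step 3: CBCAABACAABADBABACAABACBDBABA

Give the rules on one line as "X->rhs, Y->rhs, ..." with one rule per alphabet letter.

  step 0 ⇒ step 1: BAD ⇒ CAA·BA·CB
    A ↦ BA
    B ↦ CAA
    D ↦ CB
    C ↦ D  (constrained at step 1)

A->BA, B->CAA, C->D, D->CB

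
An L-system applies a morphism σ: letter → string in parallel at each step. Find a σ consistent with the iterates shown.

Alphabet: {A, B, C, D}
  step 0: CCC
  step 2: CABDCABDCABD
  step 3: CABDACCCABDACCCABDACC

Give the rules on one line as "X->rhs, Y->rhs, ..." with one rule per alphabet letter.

  step 2 ⇒ step 3: CABDCABDCABD ⇒ CA·BD·AC·C·CA·BD·AC·C·CA·BD·AC·C
    A ↦ BD
    B ↦ AC
    C ↦ CA
    D ↦ C

A->BD, B->AC, C->CA, D->C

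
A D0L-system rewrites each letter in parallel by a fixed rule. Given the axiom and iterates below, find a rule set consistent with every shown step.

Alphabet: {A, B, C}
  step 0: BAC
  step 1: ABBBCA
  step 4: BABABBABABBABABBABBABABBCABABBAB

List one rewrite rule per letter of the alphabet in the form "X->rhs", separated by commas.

  step 0 ⇒ step 1: BAC ⇒ AB·B·BCA
    A ↦ B
    B ↦ AB
    C ↦ BCA

A->B, B->AB, C->BCA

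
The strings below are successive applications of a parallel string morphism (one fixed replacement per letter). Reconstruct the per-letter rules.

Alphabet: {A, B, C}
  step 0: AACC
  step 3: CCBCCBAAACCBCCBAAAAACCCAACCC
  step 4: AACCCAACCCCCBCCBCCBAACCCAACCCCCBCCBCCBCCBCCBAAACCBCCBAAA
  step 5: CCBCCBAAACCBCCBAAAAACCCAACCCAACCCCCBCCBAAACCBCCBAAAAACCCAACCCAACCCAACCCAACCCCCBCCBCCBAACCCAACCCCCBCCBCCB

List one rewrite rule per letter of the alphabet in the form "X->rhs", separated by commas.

  step 4 ⇒ step 5: AACCCAACCCCCBCCBCCBAACCCAACCCCCBCCBCCBCCBCCBAAACCBCCBAAA ⇒ CCB·CCB·A·A·A·CCB·CCB·A·A·A·A·A·CCC·A·A·CCC·A·A·CCC·CCB·CCB·A·A·A·CCB·CCB·A·A·A·A·A·CCC·A·A·CCC·A·A·CCC·A·A·CCC·A·A·CCC·CCB·CCB·CCB·A·A·CCC·A·A·CCC·CCB·CCB·CCB
    A ↦ CCB
    B ↦ CCC
    C ↦ A

A->CCB, B->CCC, C->A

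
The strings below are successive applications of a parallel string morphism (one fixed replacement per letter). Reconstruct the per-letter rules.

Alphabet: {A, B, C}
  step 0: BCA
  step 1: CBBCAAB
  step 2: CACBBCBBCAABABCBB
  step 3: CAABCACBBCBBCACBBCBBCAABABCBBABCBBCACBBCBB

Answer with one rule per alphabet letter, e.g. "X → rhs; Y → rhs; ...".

A->AB, B->CBB, C->CA

  step 2 ⇒ step 3: CACBBCBBCAABABCBB ⇒ CA·AB·CA·CBB·CBB·CA·CBB·CBB·CA·AB·AB·CBB·AB·CBB·CA·CBB·CBB
    A ↦ AB
    B ↦ CBB
    C ↦ CA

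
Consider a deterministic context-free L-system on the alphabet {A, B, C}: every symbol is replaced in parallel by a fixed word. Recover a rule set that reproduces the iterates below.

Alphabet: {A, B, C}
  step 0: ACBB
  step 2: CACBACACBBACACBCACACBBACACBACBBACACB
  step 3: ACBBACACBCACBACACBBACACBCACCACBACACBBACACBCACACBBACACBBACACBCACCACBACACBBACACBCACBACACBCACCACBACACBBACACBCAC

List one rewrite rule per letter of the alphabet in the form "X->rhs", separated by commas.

  step 2 ⇒ step 3: CACBACACBBACACBCACACBBACACBACBBACACB ⇒ ACB·BAC·ACB·CAC·BAC·ACB·BAC·ACB·CAC·CAC·BAC·ACB·BAC·ACB·CAC·ACB·BAC·ACB·BAC·ACB·CAC·CAC·BAC·ACB·BAC·ACB·CAC·BAC·ACB·CAC·CAC·BAC·ACB·BAC·ACB·CAC
    A ↦ BAC
    B ↦ CAC
    C ↦ ACB

A->BAC, B->CAC, C->ACB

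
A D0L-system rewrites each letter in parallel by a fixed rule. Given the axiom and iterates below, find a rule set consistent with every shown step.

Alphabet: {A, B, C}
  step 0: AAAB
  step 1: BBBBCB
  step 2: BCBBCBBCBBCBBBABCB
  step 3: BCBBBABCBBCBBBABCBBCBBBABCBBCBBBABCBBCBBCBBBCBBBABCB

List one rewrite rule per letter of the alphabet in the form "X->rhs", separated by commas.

A->B, B->BCB, C->BBA

  step 2 ⇒ step 3: BCBBCBBCBBCBBBABCB ⇒ BCB·BBA·BCB·BCB·BBA·BCB·BCB·BBA·BCB·BCB·BBA·BCB·BCB·BCB·B·BCB·BBA·BCB
    A ↦ B
    B ↦ BCB
    C ↦ BBA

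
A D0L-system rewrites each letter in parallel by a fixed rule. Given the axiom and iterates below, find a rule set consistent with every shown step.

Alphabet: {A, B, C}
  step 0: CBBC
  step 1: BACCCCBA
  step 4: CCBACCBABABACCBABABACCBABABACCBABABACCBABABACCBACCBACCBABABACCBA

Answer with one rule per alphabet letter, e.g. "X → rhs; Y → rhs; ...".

A->BA, B->CC, C->BA

  step 0 ⇒ step 1: CBBC ⇒ BA·CC·CC·BA
    B ↦ CC
    C ↦ BA
    A ↦ BA  (constrained at step 1)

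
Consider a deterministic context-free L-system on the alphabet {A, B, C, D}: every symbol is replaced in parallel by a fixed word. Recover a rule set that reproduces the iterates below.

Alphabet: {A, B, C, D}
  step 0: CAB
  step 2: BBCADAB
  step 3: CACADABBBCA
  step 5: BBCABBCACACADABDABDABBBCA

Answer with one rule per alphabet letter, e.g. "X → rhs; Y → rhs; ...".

A->B, B->CA, C->DA, D->B

  step 2 ⇒ step 3: BBCADAB ⇒ CA·CA·DA·B·B·B·CA
    A ↦ B
    B ↦ CA
    C ↦ DA
    D ↦ B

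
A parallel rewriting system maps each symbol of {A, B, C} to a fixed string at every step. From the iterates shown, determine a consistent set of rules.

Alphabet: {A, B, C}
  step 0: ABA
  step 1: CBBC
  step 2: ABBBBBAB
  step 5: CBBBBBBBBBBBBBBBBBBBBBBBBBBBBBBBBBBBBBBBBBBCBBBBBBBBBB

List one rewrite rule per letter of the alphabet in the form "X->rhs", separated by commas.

  step 1 ⇒ step 2: CBBC ⇒ AB·BB·BB·AB
    B ↦ BB
    C ↦ AB
  step 0 ⇒ step 1: ABA ⇒ C·BB·C
    A ↦ C

A->C, B->BB, C->AB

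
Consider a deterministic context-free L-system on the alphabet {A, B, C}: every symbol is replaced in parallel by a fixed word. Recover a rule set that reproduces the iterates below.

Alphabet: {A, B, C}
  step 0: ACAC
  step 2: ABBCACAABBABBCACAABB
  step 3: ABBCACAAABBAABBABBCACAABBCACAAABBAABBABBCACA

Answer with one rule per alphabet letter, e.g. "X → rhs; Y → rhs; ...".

  step 2 ⇒ step 3: ABBCACAABBABBCACAABB ⇒ ABB·CA·CA·A·ABB·A·ABB·ABB·CA·CA·ABB·CA·CA·A·ABB·A·ABB·ABB·CA·CA
    A ↦ ABB
    B ↦ CA
    C ↦ A

A->ABB, B->CA, C->A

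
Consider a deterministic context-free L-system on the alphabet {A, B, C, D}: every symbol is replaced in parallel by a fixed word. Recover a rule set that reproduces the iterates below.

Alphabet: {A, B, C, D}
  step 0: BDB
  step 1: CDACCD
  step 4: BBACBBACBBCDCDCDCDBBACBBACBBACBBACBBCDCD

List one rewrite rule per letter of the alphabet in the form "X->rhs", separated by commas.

  step 0 ⇒ step 1: BDB ⇒ CD·AC·CD
    B ↦ CD
    D ↦ AC
    A ↦ C  (constrained at step 1)
    C ↦ BB  (constrained at step 1)

A->C, B->CD, C->BB, D->AC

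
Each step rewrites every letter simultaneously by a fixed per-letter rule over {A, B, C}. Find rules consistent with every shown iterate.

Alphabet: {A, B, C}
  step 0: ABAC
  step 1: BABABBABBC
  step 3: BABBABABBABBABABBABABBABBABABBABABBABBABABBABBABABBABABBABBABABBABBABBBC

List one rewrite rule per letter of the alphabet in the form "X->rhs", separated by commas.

A->BA, B->BAB, C->BBC

  step 0 ⇒ step 1: ABAC ⇒ BA·BAB·BA·BBC
    A ↦ BA
    B ↦ BAB
    C ↦ BBC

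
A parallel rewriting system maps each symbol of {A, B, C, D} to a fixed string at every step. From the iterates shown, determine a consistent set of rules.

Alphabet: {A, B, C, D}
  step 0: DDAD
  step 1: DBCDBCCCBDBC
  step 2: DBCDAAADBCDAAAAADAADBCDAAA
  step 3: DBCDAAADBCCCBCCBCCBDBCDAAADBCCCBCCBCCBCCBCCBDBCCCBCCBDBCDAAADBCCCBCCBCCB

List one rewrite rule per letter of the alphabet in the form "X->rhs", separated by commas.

  step 2 ⇒ step 3: DBCDAAADBCDAAAAADAADBCDAAA ⇒ DBC·DAA·A·DBC·CCB·CCB·CCB·DBC·DAA·A·DBC·CCB·CCB·CCB·CCB·CCB·DBC·CCB·CCB·DBC·DAA·A·DBC·CCB·CCB·CCB
    A ↦ CCB
    B ↦ DAA
    C ↦ A
    D ↦ DBC

A->CCB, B->DAA, C->A, D->DBC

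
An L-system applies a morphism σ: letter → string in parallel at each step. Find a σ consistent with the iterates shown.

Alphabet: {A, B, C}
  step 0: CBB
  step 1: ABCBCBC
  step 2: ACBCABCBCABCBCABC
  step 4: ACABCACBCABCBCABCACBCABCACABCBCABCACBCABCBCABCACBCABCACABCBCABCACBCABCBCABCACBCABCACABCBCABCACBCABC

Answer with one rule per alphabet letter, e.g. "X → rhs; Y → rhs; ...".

A->AC, B->BC, C->ABC

  step 1 ⇒ step 2: ABCBCBC ⇒ AC·BC·ABC·BC·ABC·BC·ABC
    A ↦ AC
    B ↦ BC
    C ↦ ABC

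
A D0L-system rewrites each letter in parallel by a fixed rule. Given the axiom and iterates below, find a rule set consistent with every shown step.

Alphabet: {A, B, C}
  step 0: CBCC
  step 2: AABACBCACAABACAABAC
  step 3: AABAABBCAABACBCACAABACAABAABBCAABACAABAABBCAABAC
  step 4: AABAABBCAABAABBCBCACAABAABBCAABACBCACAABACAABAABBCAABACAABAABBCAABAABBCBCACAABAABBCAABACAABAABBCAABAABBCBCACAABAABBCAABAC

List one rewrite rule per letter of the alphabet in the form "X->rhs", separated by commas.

A->AAB, B->BC, C->AC

  step 3 ⇒ step 4: AABAABBCAABACBCACAABACAABAABBCAABACAABAABBCAABAC ⇒ AAB·AAB·BC·AAB·AAB·BC·BC·AC·AAB·AAB·BC·AAB·AC·BC·AC·AAB·AC·AAB·AAB·BC·AAB·AC·AAB·AAB·BC·AAB·AAB·BC·BC·AC·AAB·AAB·BC·AAB·AC·AAB·AAB·BC·AAB·AAB·BC·BC·AC·AAB·AAB·BC·AAB·AC
    A ↦ AAB
    B ↦ BC
    C ↦ AC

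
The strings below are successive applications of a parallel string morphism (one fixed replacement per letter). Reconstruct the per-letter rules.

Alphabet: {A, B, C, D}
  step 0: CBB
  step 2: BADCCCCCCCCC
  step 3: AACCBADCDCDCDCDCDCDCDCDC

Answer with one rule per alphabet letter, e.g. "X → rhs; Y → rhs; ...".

  step 2 ⇒ step 3: BADCCCCCCCCC ⇒ AA·CC·BA·DC·DC·DC·DC·DC·DC·DC·DC·DC
    A ↦ CC
    B ↦ AA
    C ↦ DC
    D ↦ BA

A->CC, B->AA, C->DC, D->BA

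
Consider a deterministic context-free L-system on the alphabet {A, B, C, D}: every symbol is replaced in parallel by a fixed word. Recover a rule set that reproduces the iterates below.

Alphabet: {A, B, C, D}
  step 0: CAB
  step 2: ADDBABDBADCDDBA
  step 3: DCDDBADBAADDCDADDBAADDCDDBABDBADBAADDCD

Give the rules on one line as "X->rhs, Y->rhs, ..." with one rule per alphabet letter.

A->DCD, B->AD, C->B, D->DBA

  step 2 ⇒ step 3: ADDBABDBADCDDBA ⇒ DCD·DBA·DBA·AD·DCD·AD·DBA·AD·DCD·DBA·B·DBA·DBA·AD·DCD
    A ↦ DCD
    B ↦ AD
    C ↦ B
    D ↦ DBA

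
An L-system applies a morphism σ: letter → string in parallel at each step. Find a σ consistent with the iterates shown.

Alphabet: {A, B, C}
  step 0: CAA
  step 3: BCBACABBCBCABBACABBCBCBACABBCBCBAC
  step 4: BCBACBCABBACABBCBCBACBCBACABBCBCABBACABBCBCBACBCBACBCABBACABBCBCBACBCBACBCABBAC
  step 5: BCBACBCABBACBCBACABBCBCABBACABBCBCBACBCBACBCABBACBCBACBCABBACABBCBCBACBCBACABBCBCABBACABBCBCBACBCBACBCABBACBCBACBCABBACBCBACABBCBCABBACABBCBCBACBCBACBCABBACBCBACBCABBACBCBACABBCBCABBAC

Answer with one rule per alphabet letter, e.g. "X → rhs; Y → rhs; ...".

A->AB, B->BC, C->BAC

  step 4 ⇒ step 5: BCBACBCABBACABBCBCBACBCBACABBCBCABBACABBCBCBACBCBACBCABBACABBCBCBACBCBACBCABBAC ⇒ BC·BAC·BC·AB·BAC·BC·BAC·AB·BC·BC·AB·BAC·AB·BC·BC·BAC·BC·BAC·BC·AB·BAC·BC·BAC·BC·AB·BAC·AB·BC·BC·BAC·BC·BAC·AB·BC·BC·AB·BAC·AB·BC·BC·BAC·BC·BAC·BC·AB·BAC·BC·BAC·BC·AB·BAC·BC·BAC·AB·BC·BC·AB·BAC·AB·BC·BC·BAC·BC·BAC·BC·AB·BAC·BC·BAC·BC·AB·BAC·BC·BAC·AB·BC·BC·AB·BAC
    A ↦ AB
    B ↦ BC
    C ↦ BAC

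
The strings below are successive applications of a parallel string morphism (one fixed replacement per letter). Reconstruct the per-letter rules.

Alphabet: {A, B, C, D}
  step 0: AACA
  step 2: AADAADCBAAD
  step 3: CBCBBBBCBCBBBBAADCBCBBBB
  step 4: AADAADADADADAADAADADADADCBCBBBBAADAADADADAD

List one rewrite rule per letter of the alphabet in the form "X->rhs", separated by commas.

  step 3 ⇒ step 4: CBCBBBBCBCBBBBAADCBCBBBB ⇒ A·AD·A·AD·AD·AD·AD·A·AD·A·AD·AD·AD·AD·CB·CB·BBB·A·AD·A·AD·AD·AD·AD
    A ↦ CB
    B ↦ AD
    C ↦ A
    D ↦ BBB

A->CB, B->AD, C->A, D->BBB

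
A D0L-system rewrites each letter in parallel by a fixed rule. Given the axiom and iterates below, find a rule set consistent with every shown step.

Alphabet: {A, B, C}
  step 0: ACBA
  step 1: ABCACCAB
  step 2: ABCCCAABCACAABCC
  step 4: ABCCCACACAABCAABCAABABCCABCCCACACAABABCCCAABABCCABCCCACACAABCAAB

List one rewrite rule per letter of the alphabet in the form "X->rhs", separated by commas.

A->AB, B->CC, C->CA

  step 1 ⇒ step 2: ABCACCAB ⇒ AB·CC·CA·AB·CA·CA·AB·CC
    A ↦ AB
    B ↦ CC
    C ↦ CA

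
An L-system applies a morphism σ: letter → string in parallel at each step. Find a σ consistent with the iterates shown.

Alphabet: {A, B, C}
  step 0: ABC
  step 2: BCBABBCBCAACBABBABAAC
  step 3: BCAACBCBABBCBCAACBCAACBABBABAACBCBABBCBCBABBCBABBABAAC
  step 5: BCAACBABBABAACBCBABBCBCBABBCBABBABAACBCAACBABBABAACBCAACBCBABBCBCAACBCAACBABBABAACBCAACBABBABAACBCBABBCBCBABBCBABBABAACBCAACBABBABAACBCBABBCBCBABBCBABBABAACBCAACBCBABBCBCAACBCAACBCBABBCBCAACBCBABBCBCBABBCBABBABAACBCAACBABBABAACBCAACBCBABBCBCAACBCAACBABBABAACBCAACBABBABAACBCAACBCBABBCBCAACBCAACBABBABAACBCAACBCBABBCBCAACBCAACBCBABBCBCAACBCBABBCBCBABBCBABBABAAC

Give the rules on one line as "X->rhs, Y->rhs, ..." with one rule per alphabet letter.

  step 2 ⇒ step 3: BCBABBCBCAACBABBABAAC ⇒ BC·AAC·BC·BAB·BC·BC·AAC·BC·AAC·BAB·BAB·AAC·BC·BAB·BC·BC·BAB·BC·BAB·BAB·AAC
    A ↦ BAB
    B ↦ BC
    C ↦ AAC

A->BAB, B->BC, C->AAC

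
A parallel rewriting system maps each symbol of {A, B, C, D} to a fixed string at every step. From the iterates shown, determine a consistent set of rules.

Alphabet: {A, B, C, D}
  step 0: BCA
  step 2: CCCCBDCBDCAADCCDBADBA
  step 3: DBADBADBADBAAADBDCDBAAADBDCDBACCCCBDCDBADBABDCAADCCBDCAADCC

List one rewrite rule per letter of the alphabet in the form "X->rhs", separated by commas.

  step 2 ⇒ step 3: CCCCBDCBDCAADCCDBADBA ⇒ DBA·DBA·DBA·DBA·AAD·BDC·DBA·AAD·BDC·DBA·CC·CC·BDC·DBA·DBA·BDC·AAD·CC·BDC·AAD·CC
    A ↦ CC
    B ↦ AAD
    C ↦ DBA
    D ↦ BDC

A->CC, B->AAD, C->DBA, D->BDC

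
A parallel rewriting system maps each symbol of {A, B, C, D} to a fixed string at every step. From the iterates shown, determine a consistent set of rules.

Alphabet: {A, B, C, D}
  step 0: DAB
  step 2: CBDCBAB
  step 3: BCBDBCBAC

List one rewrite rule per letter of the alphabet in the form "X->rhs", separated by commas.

A->BA, B->C, C->B, D->BD

  step 2 ⇒ step 3: CBDCBAB ⇒ B·C·BD·B·C·BA·C
    A ↦ BA
    B ↦ C
    C ↦ B
    D ↦ BD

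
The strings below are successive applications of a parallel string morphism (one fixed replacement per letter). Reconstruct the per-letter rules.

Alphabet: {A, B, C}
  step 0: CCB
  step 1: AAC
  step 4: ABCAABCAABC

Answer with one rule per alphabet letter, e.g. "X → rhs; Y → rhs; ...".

  step 0 ⇒ step 1: CCB ⇒ A·A·C
    B ↦ C
    C ↦ A
    A ↦ AB  (constrained at step 1)

A->AB, B->C, C->A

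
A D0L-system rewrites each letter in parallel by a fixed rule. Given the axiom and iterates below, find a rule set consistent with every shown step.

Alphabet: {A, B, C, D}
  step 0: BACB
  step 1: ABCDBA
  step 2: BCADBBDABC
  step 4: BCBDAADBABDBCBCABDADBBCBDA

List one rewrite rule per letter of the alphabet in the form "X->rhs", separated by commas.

A->BC, B->A, C->DB, D->BD

  step 1 ⇒ step 2: ABCDBA ⇒ BC·A·DB·BD·A·BC
    A ↦ BC
    B ↦ A
    C ↦ DB
    D ↦ BD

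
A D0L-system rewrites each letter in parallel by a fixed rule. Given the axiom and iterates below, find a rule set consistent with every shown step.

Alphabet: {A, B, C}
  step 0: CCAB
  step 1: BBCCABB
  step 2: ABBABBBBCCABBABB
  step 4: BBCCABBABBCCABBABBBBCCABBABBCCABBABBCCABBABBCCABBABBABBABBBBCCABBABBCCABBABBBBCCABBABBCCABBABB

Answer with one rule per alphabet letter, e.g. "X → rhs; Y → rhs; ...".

A->CC, B->ABB, C->B

  step 1 ⇒ step 2: BBCCABB ⇒ ABB·ABB·B·B·CC·ABB·ABB
    A ↦ CC
    B ↦ ABB
    C ↦ B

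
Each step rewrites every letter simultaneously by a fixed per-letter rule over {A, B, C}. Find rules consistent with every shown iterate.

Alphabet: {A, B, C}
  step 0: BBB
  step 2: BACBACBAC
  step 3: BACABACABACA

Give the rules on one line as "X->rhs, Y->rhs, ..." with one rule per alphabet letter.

  step 2 ⇒ step 3: BACBACBAC ⇒ BA·C·A·BA·C·A·BA·C·A
    A ↦ C
    B ↦ BA
    C ↦ A

A->C, B->BA, C->A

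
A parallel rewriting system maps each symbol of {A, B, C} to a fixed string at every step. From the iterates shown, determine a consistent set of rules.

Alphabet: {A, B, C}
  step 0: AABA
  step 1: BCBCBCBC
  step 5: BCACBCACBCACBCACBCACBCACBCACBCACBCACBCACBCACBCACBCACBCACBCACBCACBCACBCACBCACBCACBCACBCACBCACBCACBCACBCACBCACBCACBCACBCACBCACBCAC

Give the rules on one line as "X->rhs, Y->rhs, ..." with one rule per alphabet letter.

  step 0 ⇒ step 1: AABA ⇒ BC·BC·BC·BC
    A ↦ BC
    B ↦ BC
    C ↦ AC  (constrained at step 1)

A->BC, B->BC, C->AC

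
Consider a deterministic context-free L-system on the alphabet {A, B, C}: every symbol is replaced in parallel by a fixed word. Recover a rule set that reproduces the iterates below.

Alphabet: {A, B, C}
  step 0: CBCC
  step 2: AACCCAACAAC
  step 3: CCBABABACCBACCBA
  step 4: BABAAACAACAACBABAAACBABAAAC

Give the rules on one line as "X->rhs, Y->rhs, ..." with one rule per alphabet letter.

  step 3 ⇒ step 4: CCBABABACCBACCBA ⇒ BA·BA·AA·C·AA·C·AA·C·BA·BA·AA·C·BA·BA·AA·C
    A ↦ C
    B ↦ AA
    C ↦ BA

A->C, B->AA, C->BA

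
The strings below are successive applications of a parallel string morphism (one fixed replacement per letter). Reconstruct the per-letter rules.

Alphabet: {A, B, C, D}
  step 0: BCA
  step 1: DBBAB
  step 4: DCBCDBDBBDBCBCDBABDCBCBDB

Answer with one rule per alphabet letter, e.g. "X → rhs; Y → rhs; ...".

  step 0 ⇒ step 1: BCA ⇒ D·B·BAB
    A ↦ BAB
    B ↦ D
    C ↦ B
    D ↦ CBC  (constrained at step 1)

A->BAB, B->D, C->B, D->CBC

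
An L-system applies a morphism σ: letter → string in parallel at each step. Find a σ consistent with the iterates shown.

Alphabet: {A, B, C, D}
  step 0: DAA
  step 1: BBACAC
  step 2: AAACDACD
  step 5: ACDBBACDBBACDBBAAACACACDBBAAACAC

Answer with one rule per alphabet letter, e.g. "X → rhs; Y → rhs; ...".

  step 1 ⇒ step 2: BBACAC ⇒ A·A·AC·D·AC·D
    A ↦ AC
    B ↦ A
    C ↦ D
  step 0 ⇒ step 1: DAA ⇒ BB·AC·AC
    D ↦ BB

A->AC, B->A, C->D, D->BB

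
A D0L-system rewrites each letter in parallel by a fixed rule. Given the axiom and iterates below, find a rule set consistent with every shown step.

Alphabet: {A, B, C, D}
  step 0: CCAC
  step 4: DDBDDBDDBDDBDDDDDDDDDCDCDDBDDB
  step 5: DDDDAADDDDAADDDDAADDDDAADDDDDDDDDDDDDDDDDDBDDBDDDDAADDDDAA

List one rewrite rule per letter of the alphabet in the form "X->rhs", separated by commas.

A->DC, B->AA, C->B, D->DD

  step 4 ⇒ step 5: DDBDDBDDBDDBDDDDDDDDDCDCDDBDDB ⇒ DD·DD·AA·DD·DD·AA·DD·DD·AA·DD·DD·AA·DD·DD·DD·DD·DD·DD·DD·DD·DD·B·DD·B·DD·DD·AA·DD·DD·AA
    B ↦ AA
    C ↦ B
    D ↦ DD
    A ↦ DC  (constrained at step 0)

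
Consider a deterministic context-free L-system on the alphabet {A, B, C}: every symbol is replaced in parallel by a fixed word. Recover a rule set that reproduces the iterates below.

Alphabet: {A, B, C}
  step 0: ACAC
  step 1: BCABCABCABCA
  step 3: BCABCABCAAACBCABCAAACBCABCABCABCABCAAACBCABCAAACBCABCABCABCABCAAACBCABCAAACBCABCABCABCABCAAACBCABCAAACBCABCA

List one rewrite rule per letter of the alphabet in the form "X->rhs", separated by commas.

A->BCA, B->AAC, C->BCA

  step 0 ⇒ step 1: ACAC ⇒ BCA·BCA·BCA·BCA
    A ↦ BCA
    C ↦ BCA
    B ↦ AAC  (constrained at step 1)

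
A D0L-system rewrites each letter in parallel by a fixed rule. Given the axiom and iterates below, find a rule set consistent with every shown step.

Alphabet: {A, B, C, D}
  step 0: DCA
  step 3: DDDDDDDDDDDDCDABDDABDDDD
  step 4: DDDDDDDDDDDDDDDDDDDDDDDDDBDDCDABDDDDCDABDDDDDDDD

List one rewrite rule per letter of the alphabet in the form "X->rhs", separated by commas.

A->CD, B->AB, C->DB, D->DD

  step 3 ⇒ step 4: DDDDDDDDDDDDCDABDDABDDDD ⇒ DD·DD·DD·DD·DD·DD·DD·DD·DD·DD·DD·DD·DB·DD·CD·AB·DD·DD·CD·AB·DD·DD·DD·DD
    A ↦ CD
    B ↦ AB
    C ↦ DB
    D ↦ DD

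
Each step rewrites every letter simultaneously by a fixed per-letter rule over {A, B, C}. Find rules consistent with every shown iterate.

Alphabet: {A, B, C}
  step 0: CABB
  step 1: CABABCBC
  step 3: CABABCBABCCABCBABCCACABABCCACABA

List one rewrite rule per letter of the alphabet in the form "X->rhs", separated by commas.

A->BA, B->BC, C->CA

  step 0 ⇒ step 1: CABB ⇒ CA·BA·BC·BC
    A ↦ BA
    B ↦ BC
    C ↦ CA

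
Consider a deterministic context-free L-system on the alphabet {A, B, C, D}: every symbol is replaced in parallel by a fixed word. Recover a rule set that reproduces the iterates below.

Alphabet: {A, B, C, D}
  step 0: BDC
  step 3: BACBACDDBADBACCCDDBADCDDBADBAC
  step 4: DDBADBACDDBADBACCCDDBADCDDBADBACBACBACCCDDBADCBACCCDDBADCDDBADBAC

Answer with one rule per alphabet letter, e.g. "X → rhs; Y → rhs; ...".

  step 3 ⇒ step 4: BACBACDDBADBACCCDDBADCDDBADBAC ⇒ DD·BAD·BAC·DD·BAD·BAC·C·C·DD·BAD·C·DD·BAD·BAC·BAC·BAC·C·C·DD·BAD·C·BAC·C·C·DD·BAD·C·DD·BAD·BAC
    A ↦ BAD
    B ↦ DD
    C ↦ BAC
    D ↦ C

A->BAD, B->DD, C->BAC, D->C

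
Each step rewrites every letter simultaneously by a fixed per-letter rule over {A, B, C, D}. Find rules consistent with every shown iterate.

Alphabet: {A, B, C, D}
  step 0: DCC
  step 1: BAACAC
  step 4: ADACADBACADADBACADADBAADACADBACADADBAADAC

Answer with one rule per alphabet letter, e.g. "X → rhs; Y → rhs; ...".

A->AD, B->C, C->AC, D->BA

  step 0 ⇒ step 1: DCC ⇒ BA·AC·AC
    C ↦ AC
    D ↦ BA
    A ↦ AD  (constrained at step 1)
    B ↦ C  (constrained at step 1)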